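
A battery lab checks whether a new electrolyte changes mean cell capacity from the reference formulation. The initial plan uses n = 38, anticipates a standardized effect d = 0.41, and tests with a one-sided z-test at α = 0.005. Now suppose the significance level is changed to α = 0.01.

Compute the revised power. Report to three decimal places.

δ = d·√n = 0.41 × √38 = 2.5274 (unchanged). New critical value: z_{0.01} = 2.326.
Revised power = P(Z > 2.326 − δ) = Φ(0.201) = 0.5797.

Power ≈ 0.580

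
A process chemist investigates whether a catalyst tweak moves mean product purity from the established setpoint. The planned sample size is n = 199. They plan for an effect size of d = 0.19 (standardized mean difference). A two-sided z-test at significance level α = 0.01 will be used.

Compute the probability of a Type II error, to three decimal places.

β ≈ 0.458

Noncentrality parameter: δ = d·√n = 0.19 × √199 = 2.6803
Two-sided α = 0.01 → critical value z_{0.005} = 2.576.
Power = Φ(δ − 2.576) + Φ(−δ − 2.576) = Φ(0.104) + Φ(-5.256) = 0.5416 + 0.0000 = 0.5416.
Type II error: β = 1 − power = 1 − 0.5416 = 0.4584.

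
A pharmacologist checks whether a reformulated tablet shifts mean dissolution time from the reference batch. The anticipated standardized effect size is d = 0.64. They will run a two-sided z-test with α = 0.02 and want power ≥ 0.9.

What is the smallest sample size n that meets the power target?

n = 32

For power 0.9 need Φ(δ − z_{0.01}) = 0.9, so δ = z_{0.01} + z_{0.10} = 2.326 + 1.282 = 3.608.
(The Φ(−δ − z_{α/2}) term is vanishingly small for δ > 0 and is dropped in the standard sample-size formula.)
δ = d·√n ⇒ n = (δ/d)² = (3.608 / 0.64)² = 31.78.
Round up to the next whole unit.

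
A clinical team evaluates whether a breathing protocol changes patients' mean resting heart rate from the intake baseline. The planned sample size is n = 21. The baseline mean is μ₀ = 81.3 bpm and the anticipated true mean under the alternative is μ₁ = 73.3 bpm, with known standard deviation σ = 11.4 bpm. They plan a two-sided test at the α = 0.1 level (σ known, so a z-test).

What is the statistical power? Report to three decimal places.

Power ≈ 0.942

Standardized effect: d = |μ₁ − μ₀| / σ = |73.3 − 81.3| / 11.4 = 0.7018
Noncentrality parameter: δ = d·√n = 0.7018 × √21 = 3.2158
Critical value for a two-sided test at α = 0.1: z_{α/2} = 1.645.
Power = Φ(δ − 1.645) + Φ(−δ − 1.645) = Φ(1.571) + Φ(-4.861) = 0.9419 + 0.0000 = 0.9419.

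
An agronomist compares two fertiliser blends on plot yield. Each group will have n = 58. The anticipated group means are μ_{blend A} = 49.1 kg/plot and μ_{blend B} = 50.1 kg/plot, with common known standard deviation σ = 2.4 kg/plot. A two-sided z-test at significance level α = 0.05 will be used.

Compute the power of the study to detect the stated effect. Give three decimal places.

Power ≈ 0.612

Standardized effect: d = |μ_{blend A} − μ_{blend B}| / σ = |49.1 − 50.1| / 2.4 = 0.4167
Noncentrality parameter: δ = d·√(n/2) = 0.4167 × √(58/2) = 2.2438
Two-sided α = 0.05 → critical value z_{0.025} = 1.960.
Power = Φ(δ − 1.960) + Φ(−δ − 1.960) = Φ(0.284) + Φ(-4.204) = 0.6117 + 0.0000 = 0.6118.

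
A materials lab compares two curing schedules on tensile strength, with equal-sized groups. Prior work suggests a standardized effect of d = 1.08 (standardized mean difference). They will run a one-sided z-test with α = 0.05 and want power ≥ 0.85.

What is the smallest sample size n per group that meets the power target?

n = 13 per group

For power 0.85 need Φ(δ − z_{0.05}) = 0.85, so δ = z_{0.05} + z_{0.15} = 1.645 + 1.036 = 2.681.
δ = d·√(n/2) ⇒ n = 2(δ/d)² = 2 × (2.681 / 1.08)² = 12.33.
Round up to the next whole unit.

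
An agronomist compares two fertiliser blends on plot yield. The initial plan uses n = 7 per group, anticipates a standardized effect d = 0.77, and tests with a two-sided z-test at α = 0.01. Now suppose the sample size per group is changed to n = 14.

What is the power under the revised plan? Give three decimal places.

With n = 14 per group: δ = d·√(n/2) = 0.77 × √(14/2) = 2.0372. Critical value z_{0.005} = 2.576.
Revised power = Φ(δ − 2.576) + Φ(−δ − 2.576) = Φ(-0.539) + Φ(-4.613) = 0.2951 + 0.0000 = 0.2951.

Power ≈ 0.295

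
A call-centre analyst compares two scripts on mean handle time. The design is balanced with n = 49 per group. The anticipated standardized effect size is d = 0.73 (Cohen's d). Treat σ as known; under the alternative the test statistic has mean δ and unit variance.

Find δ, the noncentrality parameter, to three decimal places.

δ ≈ 3.613

δ = d·√(n/2) = 0.73 × √(49/2) = 3.6133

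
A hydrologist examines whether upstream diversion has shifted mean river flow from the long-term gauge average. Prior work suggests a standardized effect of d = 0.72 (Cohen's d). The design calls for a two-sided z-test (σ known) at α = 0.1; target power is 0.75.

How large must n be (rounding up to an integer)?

n = 11

For power 0.75 need Φ(δ − z_{0.05}) = 0.75, so δ = z_{0.05} + z_{0.25} = 1.645 + 0.674 = 2.319.
(The Φ(−δ − z_{α/2}) term is vanishingly small for δ > 0 and is dropped in the standard sample-size formula.)
δ = d·√n ⇒ n = (δ/d)² = (2.319 / 0.72)² = 10.38.
Round up to the next whole unit.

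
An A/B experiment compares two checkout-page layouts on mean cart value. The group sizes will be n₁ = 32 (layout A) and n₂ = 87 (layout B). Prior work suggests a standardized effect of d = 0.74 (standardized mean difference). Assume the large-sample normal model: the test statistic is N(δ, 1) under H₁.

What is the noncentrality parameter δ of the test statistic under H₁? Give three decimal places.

δ ≈ 3.579

δ = d / √(1/n₁ + 1/n₂) = 0.74 / √(1/32 + 1/87) = 3.5793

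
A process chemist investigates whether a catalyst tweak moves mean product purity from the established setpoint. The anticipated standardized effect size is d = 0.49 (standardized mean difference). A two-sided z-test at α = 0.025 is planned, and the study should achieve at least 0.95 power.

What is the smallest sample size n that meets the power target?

n = 63

For power 0.95 need Φ(δ − z_{0.0125}) = 0.95, so δ = z_{0.0125} + z_{0.05} = 2.241 + 1.645 = 3.886.
(For δ > 0 the lower-tail rejection region contributes negligibly to power, so the one-term inversion is standard.)
δ = d·√n ⇒ n = (δ/d)² = (3.886 / 0.49)² = 62.90.
Rounding up, n = 63.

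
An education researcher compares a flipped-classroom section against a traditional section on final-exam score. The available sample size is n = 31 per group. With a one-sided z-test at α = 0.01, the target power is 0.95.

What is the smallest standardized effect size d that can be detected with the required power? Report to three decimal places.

d ≈ 1.009

Required noncentrality: δ = z_{0.01} + z_{0.05} = 2.326 + 1.645 = 3.971.
δ = d·√(n/2) ⇒ d = δ/√(n/2) = 3.971/√(31/2) = 1.0087.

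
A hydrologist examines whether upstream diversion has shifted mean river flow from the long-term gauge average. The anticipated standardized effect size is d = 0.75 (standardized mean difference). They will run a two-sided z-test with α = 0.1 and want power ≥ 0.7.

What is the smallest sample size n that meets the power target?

Set Φ(δ − 1.645) = 0.7; then δ − 1.645 = Φ⁻¹(0.7) = 0.524, giving δ = 2.169.
(Ignoring the negligible lower-tail rejection probability gives the usual closed-form inversion.)
δ = d·√n ⇒ n = (δ/d)² = (2.169 / 0.75)² = 8.37.
Rounding up, n = 9.

n = 9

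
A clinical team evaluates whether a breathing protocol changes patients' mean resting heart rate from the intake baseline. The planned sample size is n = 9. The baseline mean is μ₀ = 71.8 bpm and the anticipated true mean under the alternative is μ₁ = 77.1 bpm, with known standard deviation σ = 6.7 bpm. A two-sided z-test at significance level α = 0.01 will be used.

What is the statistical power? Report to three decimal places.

Power ≈ 0.420

Standardized effect: d = |μ₁ − μ₀| / σ = |77.1 − 71.8| / 6.7 = 0.7910
Noncentrality parameter: δ = d·√n = 0.7910 × √9 = 2.3731
Two-sided α = 0.01 → critical value z_{0.005} = 2.576.
Power = Φ(δ − 2.576) + Φ(−δ − 2.576) = Φ(-0.203) + Φ(-4.949) = 0.4197 + 0.0000 = 0.4197.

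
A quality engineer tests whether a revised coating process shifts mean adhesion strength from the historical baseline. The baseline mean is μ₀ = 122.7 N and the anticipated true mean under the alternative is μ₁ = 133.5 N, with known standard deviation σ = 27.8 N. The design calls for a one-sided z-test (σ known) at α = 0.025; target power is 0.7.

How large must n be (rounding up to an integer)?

Standardized effect: d = |μ₁ − μ₀| / σ = |133.5 − 122.7| / 27.8 = 0.3885
Set Φ(δ − 1.960) = 0.7; then δ − 1.960 = Φ⁻¹(0.7) = 0.524, giving δ = 2.484.
δ = d·√n ⇒ n = (δ/d)² = (2.484 / 0.3885)² = 40.90.
Rounding up, n = 41.

n = 41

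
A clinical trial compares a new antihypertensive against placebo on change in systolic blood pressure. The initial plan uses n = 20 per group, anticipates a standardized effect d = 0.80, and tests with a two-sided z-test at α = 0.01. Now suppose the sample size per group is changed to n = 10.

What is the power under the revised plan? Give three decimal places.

With n = 10 per group: δ = d·√(n/2) = 0.80 × √(10/2) = 1.7889. Critical value z_{0.005} = 2.576.
Revised power = Φ(δ − 2.576) + Φ(−δ − 2.576) = Φ(-0.787) + Φ(-4.365) = 0.2156 + 0.0000 = 0.2157.

Power ≈ 0.216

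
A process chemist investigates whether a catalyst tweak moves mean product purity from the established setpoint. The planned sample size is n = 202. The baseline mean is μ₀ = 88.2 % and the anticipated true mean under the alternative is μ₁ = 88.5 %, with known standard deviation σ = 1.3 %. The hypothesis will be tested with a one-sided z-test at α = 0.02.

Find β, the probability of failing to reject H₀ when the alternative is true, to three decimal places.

β ≈ 0.110

Standardized effect: d = |μ₁ − μ₀| / σ = |88.5 − 88.2| / 1.3 = 0.2308
Noncentrality parameter: δ = d·√n = 0.2308 × √202 = 3.2798
One-sided α = 0.02 → critical value z_{0.02} = 2.054.
Power = P(Z > 2.054 − δ) = Φ(1.226) = 0.8899.
Type II error: β = 1 − power = 1 − 0.8899 = 0.1101.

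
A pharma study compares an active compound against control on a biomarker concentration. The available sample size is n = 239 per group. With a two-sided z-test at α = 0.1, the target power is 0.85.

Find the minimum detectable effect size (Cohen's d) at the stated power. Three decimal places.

d ≈ 0.245

Need Φ(δ − 1.645) = 0.85, so δ = 1.645 + 1.036 = 2.681.
(Lower-tail contribution to power is negligible for δ > 0.)
δ = d·√(n/2) ⇒ d = δ/√(n/2) = 2.681/√(239/2) = 0.2453.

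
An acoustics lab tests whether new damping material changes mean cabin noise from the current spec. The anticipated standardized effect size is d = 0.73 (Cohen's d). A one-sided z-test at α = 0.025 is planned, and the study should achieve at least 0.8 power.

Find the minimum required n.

For power 0.8 need Φ(δ − z_{0.025}) = 0.8, so δ = z_{0.025} + z_{0.20} = 1.960 + 0.842 = 2.802.
δ = d·√n ⇒ n = (δ/d)² = (2.802 / 0.73)² = 14.73.
Round up to the next whole unit.

n = 15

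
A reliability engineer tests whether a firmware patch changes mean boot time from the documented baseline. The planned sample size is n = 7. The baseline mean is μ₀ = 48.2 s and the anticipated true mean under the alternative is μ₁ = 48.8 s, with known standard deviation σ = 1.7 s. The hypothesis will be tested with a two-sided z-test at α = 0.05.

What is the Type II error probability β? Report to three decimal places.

β ≈ 0.846

Standardized effect: d = |μ₁ − μ₀| / σ = |48.8 − 48.2| / 1.7 = 0.3529
Noncentrality parameter: λ = d·√n = 0.3529 × √7 = 0.9338
Two-sided α = 0.05 → critical value z_{0.025} = 1.960.
Power = Φ(λ − 1.960) + Φ(−λ − 1.960) = Φ(-1.026) + Φ(-2.894) = 0.1524 + 0.0019 = 0.1543.
Type II error: β = 1 − power = 1 − 0.1543 = 0.8457.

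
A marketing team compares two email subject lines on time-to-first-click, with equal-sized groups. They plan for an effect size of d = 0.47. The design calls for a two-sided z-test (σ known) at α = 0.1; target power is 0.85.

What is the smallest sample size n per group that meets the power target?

n = 66 per group

Set Φ(δ − 1.645) = 0.85; then δ − 1.645 = Φ⁻¹(0.85) = 1.036, giving δ = 2.681.
(For δ > 0 the lower-tail rejection region contributes negligibly to power, so the one-term inversion is standard.)
δ = d·√(n/2) ⇒ n = 2(δ/d)² = 2 × (2.681 / 0.47)² = 65.09.
Round up to the next whole unit.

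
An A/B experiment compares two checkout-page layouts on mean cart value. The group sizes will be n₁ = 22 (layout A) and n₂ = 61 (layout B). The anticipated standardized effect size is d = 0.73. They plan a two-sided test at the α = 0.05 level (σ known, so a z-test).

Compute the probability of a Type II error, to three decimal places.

β ≈ 0.165

Noncentrality parameter: δ = d / √(1/n₁ + 1/n₂) = 0.73 / √(1/22 + 1/61) = 2.9354
Two-sided α = 0.05 → critical value z_{0.025} = 1.960.
Power = Φ(δ − 1.960) + Φ(−δ − 1.960) = Φ(0.975) + Φ(-4.895) = 0.8353 + 0.0000 = 0.8353.
Type II error: β = 1 − power = 1 − 0.8353 = 0.1647.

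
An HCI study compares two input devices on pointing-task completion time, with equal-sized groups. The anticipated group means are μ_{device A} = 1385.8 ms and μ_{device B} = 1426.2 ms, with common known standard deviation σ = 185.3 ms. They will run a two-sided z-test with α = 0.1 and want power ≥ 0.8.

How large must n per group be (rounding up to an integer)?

Standardized effect: d = |μ_{device A} − μ_{device B}| / σ = |1385.8 − 1426.2| / 185.3 = 0.2180
For power 0.8 need Φ(δ − z_{0.05}) = 0.8, so δ = z_{0.05} + z_{0.20} = 1.645 + 0.842 = 2.486.
(The Φ(−δ − z_{α/2}) term is vanishingly small for δ > 0 and is dropped in the standard sample-size formula.)
δ = d·√(n/2) ⇒ n = 2(δ/d)² = 2 × (2.486 / 0.2180)² = 260.13.
Round up to the next whole unit.

n = 261 per group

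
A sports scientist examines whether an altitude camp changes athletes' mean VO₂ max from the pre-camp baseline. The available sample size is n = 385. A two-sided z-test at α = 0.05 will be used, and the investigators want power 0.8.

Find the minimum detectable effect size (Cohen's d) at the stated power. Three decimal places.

d ≈ 0.143

Need Φ(δ − 1.960) = 0.8, so δ = 1.960 + 0.842 = 2.802.
(Lower-tail contribution to power is negligible for δ > 0.)
δ = d·√n ⇒ d = δ/√n = 2.802/√385 = 0.1428.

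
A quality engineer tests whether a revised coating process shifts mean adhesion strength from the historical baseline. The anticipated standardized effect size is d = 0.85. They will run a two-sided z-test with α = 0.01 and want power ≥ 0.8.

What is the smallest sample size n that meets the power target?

n = 17

Set Φ(δ − 2.576) = 0.8; then δ − 2.576 = Φ⁻¹(0.8) = 0.842, giving δ = 3.417.
(The Φ(−δ − z_{α/2}) term is vanishingly small for δ > 0 and is dropped in the standard sample-size formula.)
δ = d·√n ⇒ n = (δ/d)² = (3.417 / 0.85)² = 16.16.
Round up to the next whole unit.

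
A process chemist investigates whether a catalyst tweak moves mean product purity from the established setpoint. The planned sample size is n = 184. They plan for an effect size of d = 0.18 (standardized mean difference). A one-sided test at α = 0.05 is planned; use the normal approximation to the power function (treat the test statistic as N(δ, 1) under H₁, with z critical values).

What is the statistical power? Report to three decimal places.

Noncentrality parameter: δ = d·√n = 0.18 × √184 = 2.4416
One-sided α = 0.05 → critical value z_{0.05} = 1.645.
Power = P(Z > 1.645 − δ) = Φ(0.797) = 0.7872.

Power ≈ 0.787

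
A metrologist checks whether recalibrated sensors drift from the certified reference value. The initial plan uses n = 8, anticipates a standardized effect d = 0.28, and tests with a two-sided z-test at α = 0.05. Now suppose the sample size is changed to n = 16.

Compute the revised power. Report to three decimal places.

With n = 16: δ = d·√n = 0.28 × √16 = 1.1200. Critical value z_{0.025} = 1.960.
Revised power = Φ(δ − 1.960) + Φ(−δ − 1.960) = Φ(-0.840) + Φ(-3.080) = 0.2005 + 0.0010 = 0.2015.

Power ≈ 0.201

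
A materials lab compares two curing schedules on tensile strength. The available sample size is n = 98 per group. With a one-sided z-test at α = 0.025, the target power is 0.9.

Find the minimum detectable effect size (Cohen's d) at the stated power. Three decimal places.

d ≈ 0.463

Required noncentrality: δ = z_{0.025} + z_{0.10} = 1.960 + 1.282 = 3.242.
δ = d·√(n/2) ⇒ d = δ/√(n/2) = 3.242/√(98/2) = 0.4631.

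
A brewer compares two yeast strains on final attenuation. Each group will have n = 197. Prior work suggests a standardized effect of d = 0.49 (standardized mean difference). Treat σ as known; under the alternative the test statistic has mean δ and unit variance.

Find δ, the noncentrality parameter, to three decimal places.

δ ≈ 4.863

δ = d·√(n/2) = 0.49 × √(197/2) = 4.8631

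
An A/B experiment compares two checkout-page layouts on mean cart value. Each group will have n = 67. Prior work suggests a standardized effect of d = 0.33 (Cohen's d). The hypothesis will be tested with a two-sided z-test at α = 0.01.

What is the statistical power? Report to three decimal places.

Power ≈ 0.253

Noncentrality parameter: δ = d·√(n/2) = 0.33 × √(67/2) = 1.9100
Critical value for a two-sided test at α = 0.01: z_{α/2} = 2.576.
Power = Φ(δ − 2.576) + Φ(−δ − 2.576) = Φ(-0.666) + Φ(-4.486) = 0.2528 + 0.0000 = 0.2528.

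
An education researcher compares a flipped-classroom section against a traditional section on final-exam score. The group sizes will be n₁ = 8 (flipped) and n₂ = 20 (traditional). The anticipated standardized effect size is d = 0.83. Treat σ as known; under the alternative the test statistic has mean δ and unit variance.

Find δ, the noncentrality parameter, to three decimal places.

δ ≈ 1.984

The noncentrality parameter scales effect size by the design's sample-size factor: δ = d / √(1/n₁ + 1/n₂) = 0.83 / √(1/8 + 1/20) = 1.9841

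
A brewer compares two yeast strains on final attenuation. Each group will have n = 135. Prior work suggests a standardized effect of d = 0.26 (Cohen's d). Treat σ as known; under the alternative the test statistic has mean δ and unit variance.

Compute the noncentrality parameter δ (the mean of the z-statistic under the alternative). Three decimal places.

δ = d·√(n/2) = 0.26 × √(135/2) = 2.1361

δ ≈ 2.136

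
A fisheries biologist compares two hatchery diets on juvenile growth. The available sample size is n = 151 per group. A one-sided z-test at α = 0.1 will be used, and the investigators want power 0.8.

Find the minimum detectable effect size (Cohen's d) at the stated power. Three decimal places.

d ≈ 0.244

Need Φ(δ − 1.282) = 0.8, so δ = 1.282 + 0.842 = 2.123.
δ = d·√(n/2) ⇒ d = δ/√(n/2) = 2.123/√(151/2) = 0.2443.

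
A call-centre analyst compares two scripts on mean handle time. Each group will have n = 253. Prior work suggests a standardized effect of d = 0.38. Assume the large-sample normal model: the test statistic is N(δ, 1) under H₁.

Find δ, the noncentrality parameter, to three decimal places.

δ ≈ 4.274

The noncentrality parameter scales effect size by the design's sample-size factor: δ = d·√(n/2) = 0.38 × √(253/2) = 4.2739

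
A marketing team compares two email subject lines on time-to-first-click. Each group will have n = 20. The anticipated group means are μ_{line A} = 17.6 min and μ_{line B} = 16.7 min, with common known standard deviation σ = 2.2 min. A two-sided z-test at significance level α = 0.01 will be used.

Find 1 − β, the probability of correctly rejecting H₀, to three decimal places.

Power ≈ 0.100

Standardized effect: d = |μ_{line A} − μ_{line B}| / σ = |17.6 − 16.7| / 2.2 = 0.4091
Noncentrality parameter: δ = d·√(n/2) = 0.4091 × √(20/2) = 1.2937
Two-sided α = 0.01 → critical value z_{0.005} = 2.576.
Power = Φ(δ − 2.576) + Φ(−δ − 2.576) = Φ(-1.282) + Φ(-3.869) = 0.0999 + 0.0001 = 0.0999.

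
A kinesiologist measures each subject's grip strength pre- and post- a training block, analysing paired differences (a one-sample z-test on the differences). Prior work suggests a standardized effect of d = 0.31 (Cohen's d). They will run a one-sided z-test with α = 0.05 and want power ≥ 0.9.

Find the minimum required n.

For power 0.9 need Φ(δ − z_{0.05}) = 0.9, so δ = z_{0.05} + z_{0.10} = 1.645 + 1.282 = 2.926.
δ = d·√n ⇒ n = (δ/d)² = (2.926 / 0.31)² = 89.11.
Round up to the next whole unit.

n = 90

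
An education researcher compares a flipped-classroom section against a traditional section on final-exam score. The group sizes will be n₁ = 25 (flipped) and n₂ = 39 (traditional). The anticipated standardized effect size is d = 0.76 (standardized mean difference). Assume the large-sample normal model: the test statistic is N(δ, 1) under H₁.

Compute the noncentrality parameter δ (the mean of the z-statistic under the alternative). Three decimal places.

δ = d / √(1/n₁ + 1/n₂) = 0.76 / √(1/25 + 1/39) = 2.9664

δ ≈ 2.966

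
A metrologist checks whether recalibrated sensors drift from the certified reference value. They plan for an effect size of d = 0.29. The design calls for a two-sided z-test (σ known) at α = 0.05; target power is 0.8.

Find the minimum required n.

n = 94

For power 0.8 need Φ(δ − z_{0.025}) = 0.8, so δ = z_{0.025} + z_{0.20} = 1.960 + 0.842 = 2.802.
(For δ > 0 the lower-tail rejection region contributes negligibly to power, so the one-term inversion is standard.)
δ = d·√n ⇒ n = (δ/d)² = (2.802 / 0.29)² = 93.33.
Round up to the next whole unit.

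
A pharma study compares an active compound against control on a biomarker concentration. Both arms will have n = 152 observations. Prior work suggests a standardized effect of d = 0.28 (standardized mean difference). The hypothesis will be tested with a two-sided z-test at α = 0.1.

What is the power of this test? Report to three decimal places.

Power ≈ 0.787

Noncentrality parameter: δ = d·√(n/2) = 0.28 × √(152/2) = 2.4410
Two-sided α = 0.1 → critical value z_{0.05} = 1.645.
Power = Φ(δ − 1.645) + Φ(−δ − 1.645) = Φ(0.796) + Φ(-4.086) = 0.7870 + 0.0000 = 0.7870.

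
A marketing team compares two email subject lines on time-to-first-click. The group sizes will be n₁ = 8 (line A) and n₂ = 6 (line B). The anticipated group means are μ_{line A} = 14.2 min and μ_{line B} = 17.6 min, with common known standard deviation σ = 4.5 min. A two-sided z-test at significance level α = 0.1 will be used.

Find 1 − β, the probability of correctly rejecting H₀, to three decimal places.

Standardized effect: d = |μ_{line A} − μ_{line B}| / σ = |14.2 − 17.6| / 4.5 = 0.7556
Noncentrality parameter: δ = d / √(1/n₁ + 1/n₂) = 0.7556 / √(1/8 + 1/6) = 1.3990
Two-sided α = 0.1 → critical value z_{0.05} = 1.645.
Power = Φ(δ − 1.645) + Φ(−δ − 1.645) = Φ(-0.246) + Φ(-3.044) = 0.4029 + 0.0012 = 0.4041.

Power ≈ 0.404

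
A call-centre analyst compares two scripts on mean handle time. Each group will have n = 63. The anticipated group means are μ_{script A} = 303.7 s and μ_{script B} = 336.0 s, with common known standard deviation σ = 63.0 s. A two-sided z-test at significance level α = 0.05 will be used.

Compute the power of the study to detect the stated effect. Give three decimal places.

Power ≈ 0.821

Standardized effect: d = |μ_{script A} − μ_{script B}| / σ = |303.7 − 336.0| / 63.0 = 0.5127
Noncentrality parameter: δ = d·√(n/2) = 0.5127 × √(63/2) = 2.8775
Two-sided α = 0.05 → critical value z_{0.025} = 1.960.
Power = Φ(δ − 1.960) + Φ(−δ − 1.960) = Φ(0.918) + Φ(-4.837) = 0.8206 + 0.0000 = 0.8206.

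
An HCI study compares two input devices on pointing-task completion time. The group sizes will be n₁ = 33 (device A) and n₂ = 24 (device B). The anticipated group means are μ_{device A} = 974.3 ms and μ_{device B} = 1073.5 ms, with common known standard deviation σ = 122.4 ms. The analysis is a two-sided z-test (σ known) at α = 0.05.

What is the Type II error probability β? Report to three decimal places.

β ≈ 0.144

Standardized effect: d = |μ_{device A} − μ_{device B}| / σ = |974.3 − 1073.5| / 122.4 = 0.8105
Noncentrality parameter: δ = d / √(1/n₁ + 1/n₂) = 0.8105 / √(1/33 + 1/24) = 3.0210
Critical value for a two-sided test at α = 0.05: z_{α/2} = 1.960.
Power = Φ(δ − 1.960) + Φ(−δ − 1.960) = Φ(1.061) + Φ(-4.981) = 0.8557 + 0.0000 = 0.8557.
Type II error: β = 1 − power = 1 − 0.8557 = 0.1443.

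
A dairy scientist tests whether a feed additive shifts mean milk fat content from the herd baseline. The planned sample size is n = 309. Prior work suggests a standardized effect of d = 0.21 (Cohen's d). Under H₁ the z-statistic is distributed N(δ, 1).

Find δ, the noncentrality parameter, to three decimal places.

δ ≈ 3.691

δ = d·√n = 0.21 × √309 = 3.6915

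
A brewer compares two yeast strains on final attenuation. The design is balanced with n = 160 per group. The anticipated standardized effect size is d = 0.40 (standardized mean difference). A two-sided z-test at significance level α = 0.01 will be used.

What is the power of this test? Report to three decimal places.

Noncentrality parameter: δ = d·√(n/2) = 0.40 × √(160/2) = 3.5777
Critical value for a two-sided test at α = 0.01: z_{α/2} = 2.576.
Power = Φ(δ − 2.576) + Φ(−δ − 2.576) = Φ(1.002) + Φ(-6.154) = 0.8418 + 0.0000 = 0.8418.

Power ≈ 0.842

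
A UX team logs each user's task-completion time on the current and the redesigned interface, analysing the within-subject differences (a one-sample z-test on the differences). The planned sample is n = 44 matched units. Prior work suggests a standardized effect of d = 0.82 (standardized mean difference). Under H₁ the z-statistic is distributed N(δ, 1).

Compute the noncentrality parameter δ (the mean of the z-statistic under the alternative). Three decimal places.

δ ≈ 5.439

The noncentrality parameter scales effect size by the design's sample-size factor: δ = d·√n = 0.82 × √44 = 5.4393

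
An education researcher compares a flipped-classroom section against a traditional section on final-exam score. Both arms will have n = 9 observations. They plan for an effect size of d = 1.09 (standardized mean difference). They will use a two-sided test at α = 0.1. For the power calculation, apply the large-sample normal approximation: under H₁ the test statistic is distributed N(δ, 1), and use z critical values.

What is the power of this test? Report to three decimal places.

Power ≈ 0.748

Noncentrality parameter: δ = d·√(n/2) = 1.09 × √(9/2) = 2.3122
Two-sided α = 0.1 → critical value z_{0.05} = 1.645.
Power = Φ(δ − 1.645) + Φ(−δ − 1.645) = Φ(0.667) + Φ(-3.957) = 0.7477 + 0.0000 = 0.7478.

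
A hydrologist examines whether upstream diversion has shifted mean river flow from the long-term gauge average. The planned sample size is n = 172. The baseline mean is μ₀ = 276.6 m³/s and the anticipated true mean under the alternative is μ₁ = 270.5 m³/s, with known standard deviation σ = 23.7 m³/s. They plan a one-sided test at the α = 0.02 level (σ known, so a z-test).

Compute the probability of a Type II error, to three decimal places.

β ≈ 0.093

Standardized effect: d = |μ₁ − μ₀| / σ = |270.5 − 276.6| / 23.7 = 0.2574
Noncentrality parameter: δ = d·√n = 0.2574 × √172 = 3.3756
Critical value for a one-sided test at α = 0.02: z_α = 2.054.
Power = Φ(δ − 2.054) = Φ(1.322) = 0.9069.
Type II error: β = 1 − power = 1 − 0.9069 = 0.0931.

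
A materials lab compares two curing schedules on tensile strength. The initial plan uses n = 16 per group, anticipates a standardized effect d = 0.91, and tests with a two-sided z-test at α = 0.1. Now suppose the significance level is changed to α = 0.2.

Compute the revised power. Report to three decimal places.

δ = d·√(n/2) = 0.91 × √(16/2) = 2.5739 (unchanged). New critical value: z_{0.1} = 1.282.
Revised power = Φ(δ − 1.282) + Φ(−δ − 1.282) = Φ(1.292) + Φ(-3.855) = 0.9019 + 0.0001 = 0.9019.

Power ≈ 0.902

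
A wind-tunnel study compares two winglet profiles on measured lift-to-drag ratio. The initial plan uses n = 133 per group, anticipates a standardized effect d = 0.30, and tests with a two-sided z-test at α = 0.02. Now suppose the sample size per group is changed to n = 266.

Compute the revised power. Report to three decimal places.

With n = 266 per group: δ = d·√(n/2) = 0.30 × √(266/2) = 3.4598. Critical value z_{0.01} = 2.326.
Revised power = Φ(δ − 2.326) + Φ(−δ − 2.326) = Φ(1.133) + Φ(-5.786) = 0.8715 + 0.0000 = 0.8715.

Power ≈ 0.871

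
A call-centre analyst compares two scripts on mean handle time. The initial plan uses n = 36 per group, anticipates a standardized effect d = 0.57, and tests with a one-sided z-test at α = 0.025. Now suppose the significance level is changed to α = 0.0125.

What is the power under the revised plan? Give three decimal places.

Power ≈ 0.570

δ = d·√(n/2) = 0.57 × √(36/2) = 2.4183 (unchanged). New critical value: z_{0.0125} = 2.241.
Revised power = Φ(δ − 2.241) = Φ(0.177) = 0.5702.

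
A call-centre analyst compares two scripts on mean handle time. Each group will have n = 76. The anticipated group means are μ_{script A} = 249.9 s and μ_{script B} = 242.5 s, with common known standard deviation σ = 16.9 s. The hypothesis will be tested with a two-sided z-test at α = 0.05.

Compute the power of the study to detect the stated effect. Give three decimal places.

Standardized effect: d = |μ_{script A} − μ_{script B}| / σ = |249.9 − 242.5| / 16.9 = 0.4379
Noncentrality parameter: δ = d·√(n/2) = 0.4379 × √(76/2) = 2.6992
Critical value for a two-sided test at α = 0.05: z_{α/2} = 1.960.
Power = Φ(δ − 1.960) + Φ(−δ − 1.960) = Φ(0.739) + Φ(-4.659) = 0.7701 + 0.0000 = 0.7701.

Power ≈ 0.770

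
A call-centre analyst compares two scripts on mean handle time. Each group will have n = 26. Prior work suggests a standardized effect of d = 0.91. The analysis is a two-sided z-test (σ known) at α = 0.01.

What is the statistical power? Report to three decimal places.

Power ≈ 0.760

Noncentrality parameter: δ = d·√(n/2) = 0.91 × √(26/2) = 3.2811
Critical value for a two-sided test at α = 0.01: z_{α/2} = 2.576.
Power = Φ(δ − 2.576) + Φ(−δ − 2.576) = Φ(0.705) + Φ(-5.857) = 0.7597 + 0.0000 = 0.7597.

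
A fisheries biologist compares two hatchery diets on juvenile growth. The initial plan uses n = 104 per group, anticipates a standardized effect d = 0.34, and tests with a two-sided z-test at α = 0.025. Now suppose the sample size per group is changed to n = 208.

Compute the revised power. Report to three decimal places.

Power ≈ 0.890

With n = 208 per group: δ = d·√(n/2) = 0.34 × √(208/2) = 3.4673. Critical value z_{0.0125} = 2.241.
Revised power = Φ(δ − 2.241) + Φ(−δ − 2.241) = Φ(1.226) + Φ(-5.709) = 0.8899 + 0.0000 = 0.8899.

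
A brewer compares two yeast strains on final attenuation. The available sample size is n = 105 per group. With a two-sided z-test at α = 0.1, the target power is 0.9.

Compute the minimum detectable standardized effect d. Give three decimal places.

Need Φ(δ − 1.645) = 0.9, so δ = 1.645 + 1.282 = 2.926.
(Lower-tail contribution to power is negligible for δ > 0.)
δ = d·√(n/2) ⇒ d = δ/√(n/2) = 2.926/√(105/2) = 0.4039.

d ≈ 0.404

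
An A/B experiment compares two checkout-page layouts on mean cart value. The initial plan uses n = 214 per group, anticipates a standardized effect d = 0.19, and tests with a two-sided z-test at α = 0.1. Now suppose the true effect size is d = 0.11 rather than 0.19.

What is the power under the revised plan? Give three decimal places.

Power ≈ 0.309

With d = 0.11: δ = d·√(n/2) = 0.11 × √(214/2) = 1.1378. Critical value z_{0.05} = 1.645.
Revised power = Φ(δ − 1.645) + Φ(−δ − 1.645) = Φ(-0.507) + Φ(-2.783) = 0.3061 + 0.0027 = 0.3088.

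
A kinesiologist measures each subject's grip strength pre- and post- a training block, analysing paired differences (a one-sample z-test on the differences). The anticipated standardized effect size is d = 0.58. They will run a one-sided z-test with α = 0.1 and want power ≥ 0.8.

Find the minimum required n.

Set Φ(δ − 1.282) = 0.8; then δ − 1.282 = Φ⁻¹(0.8) = 0.842, giving δ = 2.123.
δ = d·√n ⇒ n = (δ/d)² = (2.123 / 0.58)² = 13.40.
Round up to the next whole unit.

n = 14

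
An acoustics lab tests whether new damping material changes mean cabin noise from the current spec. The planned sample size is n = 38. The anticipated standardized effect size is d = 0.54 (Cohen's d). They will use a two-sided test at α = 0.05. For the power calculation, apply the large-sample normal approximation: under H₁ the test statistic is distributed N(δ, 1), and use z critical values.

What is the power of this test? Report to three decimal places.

Noncentrality parameter: δ = d·√n = 0.54 × √38 = 3.3288
Critical value for a two-sided test at α = 0.05: z_{α/2} = 1.960.
Power = Φ(δ − 1.960) + Φ(−δ − 1.960) = Φ(1.369) + Φ(-5.289) = 0.9145 + 0.0000 = 0.9145.

Power ≈ 0.914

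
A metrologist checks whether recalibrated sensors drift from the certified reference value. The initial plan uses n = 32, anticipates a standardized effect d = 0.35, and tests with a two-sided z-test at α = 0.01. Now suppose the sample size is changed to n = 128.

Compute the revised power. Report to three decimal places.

Power ≈ 0.917

With n = 128: δ = d·√n = 0.35 × √128 = 3.9598. Critical value z_{0.005} = 2.576.
Revised power = Φ(δ − 2.576) + Φ(−δ − 2.576) = Φ(1.384) + Φ(-6.536) = 0.9168 + 0.0000 = 0.9168.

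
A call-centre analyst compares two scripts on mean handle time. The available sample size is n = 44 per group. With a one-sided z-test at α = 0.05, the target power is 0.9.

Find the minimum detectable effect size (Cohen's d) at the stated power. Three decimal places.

Need Φ(δ − 1.645) = 0.9, so δ = 1.645 + 1.282 = 2.926.
δ = d·√(n/2) ⇒ d = δ/√(n/2) = 2.926/√(44/2) = 0.6239.

d ≈ 0.624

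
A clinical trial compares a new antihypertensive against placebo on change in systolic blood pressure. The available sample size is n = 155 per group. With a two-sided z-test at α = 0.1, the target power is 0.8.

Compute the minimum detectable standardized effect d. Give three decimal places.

Required noncentrality: δ = z_{0.05} + z_{0.20} = 1.645 + 0.842 = 2.486.
(Lower-tail contribution to power is negligible for δ > 0.)
δ = d·√(n/2) ⇒ d = δ/√(n/2) = 2.486/√(155/2) = 0.2824.

d ≈ 0.282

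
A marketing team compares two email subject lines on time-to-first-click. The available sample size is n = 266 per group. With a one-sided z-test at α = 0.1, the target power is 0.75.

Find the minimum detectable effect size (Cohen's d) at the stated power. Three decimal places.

Required noncentrality: δ = z_{0.1} + z_{0.25} = 1.282 + 0.674 = 1.956.
δ = d·√(n/2) ⇒ d = δ/√(n/2) = 1.956/√(266/2) = 0.1696.

d ≈ 0.170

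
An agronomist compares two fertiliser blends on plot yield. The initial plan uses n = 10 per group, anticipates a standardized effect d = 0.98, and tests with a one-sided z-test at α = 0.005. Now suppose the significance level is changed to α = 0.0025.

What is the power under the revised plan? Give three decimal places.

δ = d·√(n/2) = 0.98 × √(10/2) = 2.1913 (unchanged). New critical value: z_{0.0025} = 2.807.
Revised power = Φ(δ − 2.807) = Φ(-0.616) = 0.2691.

Power ≈ 0.269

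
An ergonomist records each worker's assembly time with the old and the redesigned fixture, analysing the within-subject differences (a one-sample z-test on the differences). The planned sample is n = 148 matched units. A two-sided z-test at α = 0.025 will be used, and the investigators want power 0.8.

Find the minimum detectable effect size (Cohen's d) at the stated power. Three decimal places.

d ≈ 0.253

Required noncentrality: δ = z_{0.0125} + z_{0.20} = 2.241 + 0.842 = 3.083.
(Lower-tail contribution to power is negligible for δ > 0.)
δ = d·√n ⇒ d = δ/√n = 3.083/√148 = 0.2534.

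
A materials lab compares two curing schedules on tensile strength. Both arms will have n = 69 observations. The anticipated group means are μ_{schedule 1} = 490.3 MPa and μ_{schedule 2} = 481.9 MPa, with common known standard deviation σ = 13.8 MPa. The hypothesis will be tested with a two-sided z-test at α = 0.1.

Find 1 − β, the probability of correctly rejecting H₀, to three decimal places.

Standardized effect: d = |μ_{schedule 1} − μ_{schedule 2}| / σ = |490.3 − 481.9| / 13.8 = 0.6087
Noncentrality parameter: δ = d·√(n/2) = 0.6087 × √(69/2) = 3.5753
Critical value for a two-sided test at α = 0.1: z_{α/2} = 1.645.
Power = Φ(δ − 1.645) + Φ(−δ − 1.645) = Φ(1.930) + Φ(-5.220) = 0.9732 + 0.0000 = 0.9732.

Power ≈ 0.973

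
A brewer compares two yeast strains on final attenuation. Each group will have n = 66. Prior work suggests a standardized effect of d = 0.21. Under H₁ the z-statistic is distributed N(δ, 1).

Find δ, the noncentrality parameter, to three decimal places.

The noncentrality parameter scales effect size by the design's sample-size factor: δ = d·√(n/2) = 0.21 × √(66/2) = 1.2064

δ ≈ 1.206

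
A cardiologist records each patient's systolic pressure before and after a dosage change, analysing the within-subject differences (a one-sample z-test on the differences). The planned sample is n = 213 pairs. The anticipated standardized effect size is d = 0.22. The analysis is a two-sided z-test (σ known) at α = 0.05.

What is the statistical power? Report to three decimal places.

Power ≈ 0.895

Noncentrality parameter: δ = d·√n = 0.22 × √213 = 3.2108
Critical value for a two-sided test at α = 0.05: z_{α/2} = 1.960.
Power = Φ(δ − 1.960) + Φ(−δ − 1.960) = Φ(1.251) + Φ(-5.171) = 0.8945 + 0.0000 = 0.8945.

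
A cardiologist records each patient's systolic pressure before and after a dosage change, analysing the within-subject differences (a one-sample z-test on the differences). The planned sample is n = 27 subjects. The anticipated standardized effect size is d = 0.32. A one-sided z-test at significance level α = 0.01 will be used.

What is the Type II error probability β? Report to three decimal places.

Noncentrality parameter: δ = d·√n = 0.32 × √27 = 1.6628
Critical value for a one-sided test at α = 0.01: z_α = 2.326.
Power = Φ(δ − 2.326) = Φ(-0.664) = 0.2535.
Type II error: β = 1 − power = 1 − 0.2535 = 0.7465.

β ≈ 0.747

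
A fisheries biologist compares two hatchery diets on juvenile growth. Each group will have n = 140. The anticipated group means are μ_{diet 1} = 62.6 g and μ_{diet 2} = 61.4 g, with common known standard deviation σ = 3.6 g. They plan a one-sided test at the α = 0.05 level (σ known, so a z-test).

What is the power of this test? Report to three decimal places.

Power ≈ 0.874

Standardized effect: d = |μ_{diet 1} − μ_{diet 2}| / σ = |62.6 − 61.4| / 3.6 = 0.3333
Noncentrality parameter: δ = d·√(n/2) = 0.3333 × √(140/2) = 2.7889
Critical value for a one-sided test at α = 0.05: z_α = 1.645.
Power = P(Z > 1.645 − δ) = Φ(1.144) = 0.8737.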